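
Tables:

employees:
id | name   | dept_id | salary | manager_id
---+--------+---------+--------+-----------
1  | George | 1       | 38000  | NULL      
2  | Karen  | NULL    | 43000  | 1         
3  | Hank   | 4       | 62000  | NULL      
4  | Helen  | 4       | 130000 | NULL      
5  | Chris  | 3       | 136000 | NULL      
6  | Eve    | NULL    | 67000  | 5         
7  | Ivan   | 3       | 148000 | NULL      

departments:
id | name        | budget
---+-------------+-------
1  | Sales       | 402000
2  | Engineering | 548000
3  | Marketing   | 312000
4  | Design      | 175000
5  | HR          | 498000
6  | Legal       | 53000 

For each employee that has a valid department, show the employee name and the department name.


INNER JOIN keeps only employees rows whose dept_id matches an id in departments. Walk through each employee:
  - employee 1 (George): dept_id=1 -> matches Sales
  - employee 2 (Karen): dept_id=NULL, no match -> dropped
  - employee 3 (Hank): dept_id=4 -> matches Design
  - employee 4 (Helen): dept_id=4 -> matches Design
  - employee 5 (Chris): dept_id=3 -> matches Marketing
  - employee 6 (Eve): dept_id=NULL, no match -> dropped
  - employee 7 (Ivan): dept_id=3 -> matches Marketing
So 2 of 7 rows are dropped.

SQL:
SELECT a.name, b.name AS department
FROM employees a
INNER JOIN departments b ON a.dept_id = b.id

Result:
name   | department
-------+-----------
George | Sales     
Hank   | Design    
Helen  | Design    
Chris  | Marketing 
Ivan   | Marketing 


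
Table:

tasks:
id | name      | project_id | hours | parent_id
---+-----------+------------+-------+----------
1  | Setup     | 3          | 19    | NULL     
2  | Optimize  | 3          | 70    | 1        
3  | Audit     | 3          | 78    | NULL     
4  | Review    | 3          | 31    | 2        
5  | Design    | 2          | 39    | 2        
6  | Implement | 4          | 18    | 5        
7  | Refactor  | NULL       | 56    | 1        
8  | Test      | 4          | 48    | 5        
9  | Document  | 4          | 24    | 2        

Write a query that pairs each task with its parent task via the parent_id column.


This is a self-join: tasks is joined to a second copy of itself, matching each row's parent_id to another row's id. Use LEFT JOIN so rows with parent_id=NULL are kept.
  - task 1 (Setup): parent_id=NULL -> NULL
  - task 2 (Optimize): parent_id=1 -> Setup
  - task 3 (Audit): parent_id=NULL -> NULL
  - task 4 (Review): parent_id=2 -> Optimize
  - task 5 (Design): parent_id=2 -> Optimize
  - task 6 (Implement): parent_id=5 -> Design
  - task 7 (Refactor): parent_id=1 -> Setup
  - task 8 (Test): parent_id=5 -> Design
  - task 9 (Document): parent_id=2 -> Optimize

SQL:
SELECT a.name AS item, b.name AS parent
FROM tasks a
LEFT JOIN tasks b ON a.parent_id = b.id

Result:
item      | parent  
----------+---------
Setup     | NULL    
Optimize  | Setup   
Audit     | NULL    
Review    | Optimize
Design    | Optimize
Implement | Design  
Refactor  | Setup   
Test      | Design  
Document  | Optimize


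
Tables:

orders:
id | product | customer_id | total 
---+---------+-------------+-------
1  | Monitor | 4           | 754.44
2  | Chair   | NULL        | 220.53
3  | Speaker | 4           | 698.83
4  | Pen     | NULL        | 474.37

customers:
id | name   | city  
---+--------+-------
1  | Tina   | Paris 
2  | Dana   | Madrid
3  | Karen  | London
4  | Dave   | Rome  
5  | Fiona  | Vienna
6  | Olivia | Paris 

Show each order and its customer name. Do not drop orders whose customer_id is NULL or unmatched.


LEFT JOIN keeps every row from orders (the left table); where customer_id has no match in customers, the customer columns become NULL. Walk through each order:
  - order 1 (Monitor): customer_id=4 -> matches Dave
  - order 2 (Chair): customer_id=NULL, no match -> kept with NULL
  - order 3 (Speaker): customer_id=4 -> matches Dave
  - order 4 (Pen): customer_id=NULL, no match -> kept with NULL
All 4 rows appear; 2 have NULL customer.

SQL:
SELECT a.product, b.name AS customer
FROM orders a
LEFT JOIN customers b ON a.customer_id = b.id

Result:
product | customer
--------+---------
Monitor | Dave    
Chair   | NULL    
Speaker | Dave    
Pen     | NULL    


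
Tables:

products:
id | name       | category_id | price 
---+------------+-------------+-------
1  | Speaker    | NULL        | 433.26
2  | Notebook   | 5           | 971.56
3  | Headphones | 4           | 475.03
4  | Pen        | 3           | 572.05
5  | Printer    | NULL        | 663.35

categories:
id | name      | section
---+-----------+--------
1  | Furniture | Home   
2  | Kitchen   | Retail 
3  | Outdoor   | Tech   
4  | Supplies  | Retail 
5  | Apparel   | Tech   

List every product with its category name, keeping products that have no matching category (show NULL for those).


LEFT JOIN keeps every row from products (the left table); where category_id has no match in categories, the category columns become NULL. Walk through each product:
  - product 1 (Speaker): category_id=NULL, no match -> kept with NULL
  - product 2 (Notebook): category_id=5 -> matches Apparel
  - product 3 (Headphones): category_id=4 -> matches Supplies
  - product 4 (Pen): category_id=3 -> matches Outdoor
  - product 5 (Printer): category_id=NULL, no match -> kept with NULL
All 5 rows appear; 2 have NULL category.

SQL:
SELECT a.name, b.name AS category
FROM products a
LEFT JOIN categories b ON a.category_id = b.id

Result:
name       | category
-----------+---------
Speaker    | NULL    
Notebook   | Apparel 
Headphones | Supplies
Pen        | Outdoor 
Printer    | NULL    


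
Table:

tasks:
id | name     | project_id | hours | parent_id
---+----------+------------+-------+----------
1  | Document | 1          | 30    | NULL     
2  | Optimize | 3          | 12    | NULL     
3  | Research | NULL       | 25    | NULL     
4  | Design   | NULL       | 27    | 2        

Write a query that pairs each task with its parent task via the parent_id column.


This is a self-join: tasks is joined to a second copy of itself, matching each row's parent_id to another row's id. Use LEFT JOIN so rows with parent_id=NULL are kept.
  - task 1 (Document): parent_id=NULL -> NULL
  - task 2 (Optimize): parent_id=NULL -> NULL
  - task 3 (Research): parent_id=NULL -> NULL
  - task 4 (Design): parent_id=2 -> Optimize

SQL:
SELECT a.name AS item, b.name AS parent
FROM tasks a
LEFT JOIN tasks b ON a.parent_id = b.id

Result:
item     | parent  
---------+---------
Document | NULL    
Optimize | NULL    
Research | NULL    
Design   | Optimize


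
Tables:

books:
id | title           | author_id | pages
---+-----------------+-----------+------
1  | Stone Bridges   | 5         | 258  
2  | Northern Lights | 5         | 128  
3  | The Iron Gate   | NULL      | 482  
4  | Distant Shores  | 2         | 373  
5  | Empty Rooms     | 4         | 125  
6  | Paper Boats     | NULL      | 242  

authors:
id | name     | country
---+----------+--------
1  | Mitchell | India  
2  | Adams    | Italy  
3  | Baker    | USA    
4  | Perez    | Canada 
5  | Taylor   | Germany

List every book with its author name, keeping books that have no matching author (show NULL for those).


LEFT JOIN keeps every row from books (the left table); where author_id has no match in authors, the author columns become NULL. Walk through each book:
  - book 1 (Stone Bridges): author_id=5 -> matches Taylor
  - book 2 (Northern Lights): author_id=5 -> matches Taylor
  - book 3 (The Iron Gate): author_id=NULL, no match -> kept with NULL
  - book 4 (Distant Shores): author_id=2 -> matches Adams
  - book 5 (Empty Rooms): author_id=4 -> matches Perez
  - book 6 (Paper Boats): author_id=NULL, no match -> kept with NULL
All 6 rows appear; 2 have NULL author.

SQL:
SELECT a.title, b.name AS author
FROM books a
LEFT JOIN authors b ON a.author_id = b.id

Result:
title           | author
----------------+-------
Stone Bridges   | Taylor
Northern Lights | Taylor
The Iron Gate   | NULL  
Distant Shores  | Adams 
Empty Rooms     | Perez 
Paper Boats     | NULL  


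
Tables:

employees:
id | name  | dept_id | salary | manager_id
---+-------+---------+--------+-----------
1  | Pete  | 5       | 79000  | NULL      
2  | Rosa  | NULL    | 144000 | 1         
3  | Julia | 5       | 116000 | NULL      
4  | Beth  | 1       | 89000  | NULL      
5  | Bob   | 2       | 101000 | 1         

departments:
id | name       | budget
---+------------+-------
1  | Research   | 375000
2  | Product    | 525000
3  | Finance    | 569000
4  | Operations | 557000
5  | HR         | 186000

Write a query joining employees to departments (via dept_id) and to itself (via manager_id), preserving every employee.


Two LEFT JOINs from the same base table employees: one to departments via dept_id, one to employees itself via manager_id. Both are LEFT so every employee is preserved.
Match against departments:
  - employee 1 (Pete): dept_id=5 -> matches HR
  - employee 2 (Rosa): dept_id=NULL, no match -> kept with NULL
  - employee 3 (Julia): dept_id=5 -> matches HR
  - employee 4 (Beth): dept_id=1 -> matches Research
  - employee 5 (Bob): dept_id=2 -> matches Product
Match against employees (self):
  - employee 1 (Pete): manager_id=NULL -> NULL
  - employee 2 (Rosa): manager_id=1 -> Pete
  - employee 3 (Julia): manager_id=NULL -> NULL
  - employee 4 (Beth): manager_id=NULL -> NULL
  - employee 5 (Bob): manager_id=1 -> Pete

SQL:
SELECT a.name, b.name AS department, c.name AS manager
FROM employees a
LEFT JOIN departments b ON a.dept_id = b.id
LEFT JOIN employees c ON a.manager_id = c.id

Result:
name  | department | manager
------+------------+--------
Pete  | HR         | NULL   
Rosa  | NULL       | Pete   
Julia | HR         | NULL   
Beth  | Research   | NULL   
Bob   | Product    | Pete   


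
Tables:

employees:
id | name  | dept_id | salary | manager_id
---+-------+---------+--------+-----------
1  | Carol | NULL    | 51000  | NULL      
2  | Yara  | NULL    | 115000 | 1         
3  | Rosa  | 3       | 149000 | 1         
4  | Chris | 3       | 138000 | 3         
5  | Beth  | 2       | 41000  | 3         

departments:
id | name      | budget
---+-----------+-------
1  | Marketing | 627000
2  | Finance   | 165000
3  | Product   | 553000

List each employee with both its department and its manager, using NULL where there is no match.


Two LEFT JOINs from the same base table employees: one to departments via dept_id, one to employees itself via manager_id. Both are LEFT so every employee is preserved.
Match against departments:
  - employee 1 (Carol): dept_id=NULL, no match -> kept with NULL
  - employee 2 (Yara): dept_id=NULL, no match -> kept with NULL
  - employee 3 (Rosa): dept_id=3 -> matches Product
  - employee 4 (Chris): dept_id=3 -> matches Product
  - employee 5 (Beth): dept_id=2 -> matches Finance
Match against employees (self):
  - employee 1 (Carol): manager_id=NULL -> NULL
  - employee 2 (Yara): manager_id=1 -> Carol
  - employee 3 (Rosa): manager_id=1 -> Carol
  - employee 4 (Chris): manager_id=3 -> Rosa
  - employee 5 (Beth): manager_id=3 -> Rosa

SQL:
SELECT a.name, b.name AS department, c.name AS manager
FROM employees a
LEFT JOIN departments b ON a.dept_id = b.id
LEFT JOIN employees c ON a.manager_id = c.id

Result:
name  | department | manager
------+------------+--------
Carol | NULL       | NULL   
Yara  | NULL       | Carol  
Rosa  | Product    | Carol  
Chris | Product    | Rosa   
Beth  | Finance    | Rosa   


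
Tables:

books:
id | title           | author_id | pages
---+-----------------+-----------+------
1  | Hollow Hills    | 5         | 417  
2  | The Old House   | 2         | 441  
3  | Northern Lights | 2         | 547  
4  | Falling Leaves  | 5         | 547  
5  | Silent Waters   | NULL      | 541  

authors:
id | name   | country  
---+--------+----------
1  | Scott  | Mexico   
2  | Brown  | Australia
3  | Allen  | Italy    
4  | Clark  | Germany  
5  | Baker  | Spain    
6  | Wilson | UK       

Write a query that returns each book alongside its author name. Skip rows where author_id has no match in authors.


INNER JOIN keeps only books rows whose author_id matches an id in authors. Walk through each book:
  - book 1 (Hollow Hills): author_id=5 -> matches Baker
  - book 2 (The Old House): author_id=2 -> matches Brown
  - book 3 (Northern Lights): author_id=2 -> matches Brown
  - book 4 (Falling Leaves): author_id=5 -> matches Baker
  - book 5 (Silent Waters): author_id=NULL, no match -> dropped
So 1 of 5 rows is dropped.

SQL:
SELECT a.title, b.name AS author
FROM books a
INNER JOIN authors b ON a.author_id = b.id

Result:
title           | author
----------------+-------
Hollow Hills    | Baker 
The Old House   | Brown 
Northern Lights | Brown 
Falling Leaves  | Baker 


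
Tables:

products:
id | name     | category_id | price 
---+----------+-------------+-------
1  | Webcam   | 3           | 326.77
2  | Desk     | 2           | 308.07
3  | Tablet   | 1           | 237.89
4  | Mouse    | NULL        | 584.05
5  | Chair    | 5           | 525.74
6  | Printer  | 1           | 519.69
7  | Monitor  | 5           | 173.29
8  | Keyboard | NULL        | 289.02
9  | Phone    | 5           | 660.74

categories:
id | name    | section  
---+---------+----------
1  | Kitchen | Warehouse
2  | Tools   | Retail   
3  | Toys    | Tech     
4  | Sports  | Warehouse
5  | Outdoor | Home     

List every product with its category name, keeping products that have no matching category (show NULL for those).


LEFT JOIN keeps every row from products (the left table); where category_id has no match in categories, the category columns become NULL. Walk through each product:
  - product 1 (Webcam): category_id=3 -> matches Toys
  - product 2 (Desk): category_id=2 -> matches Tools
  - product 3 (Tablet): category_id=1 -> matches Kitchen
  - product 4 (Mouse): category_id=NULL, no match -> kept with NULL
  - product 5 (Chair): category_id=5 -> matches Outdoor
  - product 6 (Printer): category_id=1 -> matches Kitchen
  - product 7 (Monitor): category_id=5 -> matches Outdoor
  - product 8 (Keyboard): category_id=NULL, no match -> kept with NULL
  - product 9 (Phone): category_id=5 -> matches Outdoor
All 9 rows appear; 2 have NULL category.

SQL:
SELECT a.name, b.name AS category
FROM products a
LEFT JOIN categories b ON a.category_id = b.id

Result:
name     | category
---------+---------
Webcam   | Toys    
Desk     | Tools   
Tablet   | Kitchen 
Mouse    | NULL    
Chair    | Outdoor 
Printer  | Kitchen 
Monitor  | Outdoor 
Keyboard | NULL    
Phone    | Outdoor 


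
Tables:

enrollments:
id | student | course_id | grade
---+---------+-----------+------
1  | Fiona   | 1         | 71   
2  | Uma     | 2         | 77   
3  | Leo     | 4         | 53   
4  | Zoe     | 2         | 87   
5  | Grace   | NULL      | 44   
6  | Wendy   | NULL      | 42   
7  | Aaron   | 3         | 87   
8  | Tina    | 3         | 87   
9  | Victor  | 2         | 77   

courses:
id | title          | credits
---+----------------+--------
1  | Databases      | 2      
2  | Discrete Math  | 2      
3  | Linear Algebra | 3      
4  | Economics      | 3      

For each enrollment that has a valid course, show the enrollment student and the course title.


INNER JOIN keeps only enrollments rows whose course_id matches an id in courses. Walk through each enrollment:
  - enrollment 1 (Fiona): course_id=1 -> matches Databases
  - enrollment 2 (Uma): course_id=2 -> matches Discrete Math
  - enrollment 3 (Leo): course_id=4 -> matches Economics
  - enrollment 4 (Zoe): course_id=2 -> matches Discrete Math
  - enrollment 5 (Grace): course_id=NULL, no match -> dropped
  - enrollment 6 (Wendy): course_id=NULL, no match -> dropped
  - enrollment 7 (Aaron): course_id=3 -> matches Linear Algebra
  - enrollment 8 (Tina): course_id=3 -> matches Linear Algebra
  - enrollment 9 (Victor): course_id=2 -> matches Discrete Math
So 2 of 9 rows are dropped.

SQL:
SELECT a.student, b.title AS course
FROM enrollments a
INNER JOIN courses b ON a.course_id = b.id

Result:
student | course        
--------+---------------
Fiona   | Databases     
Uma     | Discrete Math 
Leo     | Economics     
Zoe     | Discrete Math 
Aaron   | Linear Algebra
Tina    | Linear Algebra
Victor  | Discrete Math 


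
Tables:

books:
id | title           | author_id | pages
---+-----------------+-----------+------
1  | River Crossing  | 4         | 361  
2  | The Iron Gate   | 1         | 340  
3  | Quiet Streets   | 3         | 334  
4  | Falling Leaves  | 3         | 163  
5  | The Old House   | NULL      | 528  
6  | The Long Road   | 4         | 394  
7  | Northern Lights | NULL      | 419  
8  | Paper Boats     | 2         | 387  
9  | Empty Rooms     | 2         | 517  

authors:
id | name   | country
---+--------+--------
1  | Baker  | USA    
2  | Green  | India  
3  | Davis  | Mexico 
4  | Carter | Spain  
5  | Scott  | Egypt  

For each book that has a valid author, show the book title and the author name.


INNER JOIN keeps only books rows whose author_id matches an id in authors. Walk through each book:
  - book 1 (River Crossing): author_id=4 -> matches Carter
  - book 2 (The Iron Gate): author_id=1 -> matches Baker
  - book 3 (Quiet Streets): author_id=3 -> matches Davis
  - book 4 (Falling Leaves): author_id=3 -> matches Davis
  - book 5 (The Old House): author_id=NULL, no match -> dropped
  - book 6 (The Long Road): author_id=4 -> matches Carter
  - book 7 (Northern Lights): author_id=NULL, no match -> dropped
  - book 8 (Paper Boats): author_id=2 -> matches Green
  - book 9 (Empty Rooms): author_id=2 -> matches Green
So 2 of 9 rows are dropped.

SQL:
SELECT a.title, b.name AS author
FROM books a
INNER JOIN authors b ON a.author_id = b.id

Result:
title          | author
---------------+-------
River Crossing | Carter
The Iron Gate  | Baker 
Quiet Streets  | Davis 
Falling Leaves | Davis 
The Long Road  | Carter
Paper Boats    | Green 
Empty Rooms    | Green 


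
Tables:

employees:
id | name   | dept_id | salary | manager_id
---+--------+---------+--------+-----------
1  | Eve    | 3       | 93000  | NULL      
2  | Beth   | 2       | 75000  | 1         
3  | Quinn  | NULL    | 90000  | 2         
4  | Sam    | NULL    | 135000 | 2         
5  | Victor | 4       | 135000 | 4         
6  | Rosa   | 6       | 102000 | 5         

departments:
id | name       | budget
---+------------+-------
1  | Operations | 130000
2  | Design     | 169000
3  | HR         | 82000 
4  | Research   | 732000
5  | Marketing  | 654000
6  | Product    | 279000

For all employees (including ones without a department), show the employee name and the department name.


LEFT JOIN keeps every row from employees (the left table); where dept_id has no match in departments, the department columns become NULL. Walk through each employee:
  - employee 1 (Eve): dept_id=3 -> matches HR
  - employee 2 (Beth): dept_id=2 -> matches Design
  - employee 3 (Quinn): dept_id=NULL, no match -> kept with NULL
  - employee 4 (Sam): dept_id=NULL, no match -> kept with NULL
  - employee 5 (Victor): dept_id=4 -> matches Research
  - employee 6 (Rosa): dept_id=6 -> matches Product
All 6 rows appear; 2 have NULL department.

SQL:
SELECT a.name, b.name AS department
FROM employees a
LEFT JOIN departments b ON a.dept_id = b.id

Result:
name   | department
-------+-----------
Eve    | HR        
Beth   | Design    
Quinn  | NULL      
Sam    | NULL      
Victor | Research  
Rosa   | Product   


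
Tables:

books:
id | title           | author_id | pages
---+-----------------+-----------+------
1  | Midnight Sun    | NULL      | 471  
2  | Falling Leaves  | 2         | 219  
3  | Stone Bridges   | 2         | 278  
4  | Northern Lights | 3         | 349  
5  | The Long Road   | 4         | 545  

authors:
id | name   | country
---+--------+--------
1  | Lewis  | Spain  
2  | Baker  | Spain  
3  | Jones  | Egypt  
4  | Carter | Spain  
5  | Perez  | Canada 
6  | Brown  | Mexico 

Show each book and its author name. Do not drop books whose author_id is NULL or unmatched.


LEFT JOIN keeps every row from books (the left table); where author_id has no match in authors, the author columns become NULL. Walk through each book:
  - book 1 (Midnight Sun): author_id=NULL, no match -> kept with NULL
  - book 2 (Falling Leaves): author_id=2 -> matches Baker
  - book 3 (Stone Bridges): author_id=2 -> matches Baker
  - book 4 (Northern Lights): author_id=3 -> matches Jones
  - book 5 (The Long Road): author_id=4 -> matches Carter
All 5 rows appear; 1 has NULL author.

SQL:
SELECT a.title, b.name AS author
FROM books a
LEFT JOIN authors b ON a.author_id = b.id

Result:
title           | author
----------------+-------
Midnight Sun    | NULL  
Falling Leaves  | Baker 
Stone Bridges   | Baker 
Northern Lights | Jones 
The Long Road   | Carter


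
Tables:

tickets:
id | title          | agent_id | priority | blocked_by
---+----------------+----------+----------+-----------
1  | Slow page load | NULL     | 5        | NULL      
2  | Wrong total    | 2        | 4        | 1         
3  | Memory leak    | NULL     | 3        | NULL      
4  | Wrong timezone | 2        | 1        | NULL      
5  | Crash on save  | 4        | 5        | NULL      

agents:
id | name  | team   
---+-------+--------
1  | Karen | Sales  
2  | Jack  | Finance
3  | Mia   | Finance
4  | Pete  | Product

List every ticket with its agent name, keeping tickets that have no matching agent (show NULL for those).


LEFT JOIN keeps every row from tickets (the left table); where agent_id has no match in agents, the agent columns become NULL. Walk through each ticket:
  - ticket 1 (Slow page load): agent_id=NULL, no match -> kept with NULL
  - ticket 2 (Wrong total): agent_id=2 -> matches Jack
  - ticket 3 (Memory leak): agent_id=NULL, no match -> kept with NULL
  - ticket 4 (Wrong timezone): agent_id=2 -> matches Jack
  - ticket 5 (Crash on save): agent_id=4 -> matches Pete
All 5 rows appear; 2 have NULL agent.

SQL:
SELECT a.title, b.name AS agent
FROM tickets a
LEFT JOIN agents b ON a.agent_id = b.id

Result:
title          | agent
---------------+------
Slow page load | NULL 
Wrong total    | Jack 
Memory leak    | NULL 
Wrong timezone | Jack 
Crash on save  | Pete 


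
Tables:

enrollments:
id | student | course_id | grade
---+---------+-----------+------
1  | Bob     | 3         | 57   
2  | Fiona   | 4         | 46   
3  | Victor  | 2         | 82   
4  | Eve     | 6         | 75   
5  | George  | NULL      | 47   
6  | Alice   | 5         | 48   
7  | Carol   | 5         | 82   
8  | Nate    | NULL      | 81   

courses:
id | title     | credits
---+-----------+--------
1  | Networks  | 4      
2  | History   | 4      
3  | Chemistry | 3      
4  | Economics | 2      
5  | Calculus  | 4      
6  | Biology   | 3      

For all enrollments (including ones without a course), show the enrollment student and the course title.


LEFT JOIN keeps every row from enrollments (the left table); where course_id has no match in courses, the course columns become NULL. Walk through each enrollment:
  - enrollment 1 (Bob): course_id=3 -> matches Chemistry
  - enrollment 2 (Fiona): course_id=4 -> matches Economics
  - enrollment 3 (Victor): course_id=2 -> matches History
  - enrollment 4 (Eve): course_id=6 -> matches Biology
  - enrollment 5 (George): course_id=NULL, no match -> kept with NULL
  - enrollment 6 (Alice): course_id=5 -> matches Calculus
  - enrollment 7 (Carol): course_id=5 -> matches Calculus
  - enrollment 8 (Nate): course_id=NULL, no match -> kept with NULL
All 8 rows appear; 2 have NULL course.

SQL:
SELECT a.student, b.title AS course
FROM enrollments a
LEFT JOIN courses b ON a.course_id = b.id

Result:
student | course   
--------+----------
Bob     | Chemistry
Fiona   | Economics
Victor  | History  
Eve     | Biology  
George  | NULL     
Alice   | Calculus 
Carol   | Calculus 
Nate    | NULL     


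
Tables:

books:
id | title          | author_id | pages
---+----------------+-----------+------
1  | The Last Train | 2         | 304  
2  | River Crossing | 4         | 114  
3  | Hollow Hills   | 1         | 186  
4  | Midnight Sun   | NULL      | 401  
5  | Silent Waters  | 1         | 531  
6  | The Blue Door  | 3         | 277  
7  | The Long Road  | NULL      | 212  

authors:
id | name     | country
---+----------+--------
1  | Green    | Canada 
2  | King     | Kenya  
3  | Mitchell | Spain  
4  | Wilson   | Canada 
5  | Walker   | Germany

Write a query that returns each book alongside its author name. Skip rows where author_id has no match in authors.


INNER JOIN keeps only books rows whose author_id matches an id in authors. Walk through each book:
  - book 1 (The Last Train): author_id=2 -> matches King
  - book 2 (River Crossing): author_id=4 -> matches Wilson
  - book 3 (Hollow Hills): author_id=1 -> matches Green
  - book 4 (Midnight Sun): author_id=NULL, no match -> dropped
  - book 5 (Silent Waters): author_id=1 -> matches Green
  - book 6 (The Blue Door): author_id=3 -> matches Mitchell
  - book 7 (The Long Road): author_id=NULL, no match -> dropped
So 2 of 7 rows are dropped.

SQL:
SELECT a.title, b.name AS author
FROM books a
INNER JOIN authors b ON a.author_id = b.id

Result:
title          | author  
---------------+---------
The Last Train | King    
River Crossing | Wilson  
Hollow Hills   | Green   
Silent Waters  | Green   
The Blue Door  | Mitchell


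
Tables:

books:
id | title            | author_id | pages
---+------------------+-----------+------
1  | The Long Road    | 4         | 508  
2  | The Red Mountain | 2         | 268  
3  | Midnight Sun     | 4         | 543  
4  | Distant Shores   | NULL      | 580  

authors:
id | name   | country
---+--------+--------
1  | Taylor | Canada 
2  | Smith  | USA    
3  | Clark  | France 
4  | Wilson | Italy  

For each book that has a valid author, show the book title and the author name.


INNER JOIN keeps only books rows whose author_id matches an id in authors. Walk through each book:
  - book 1 (The Long Road): author_id=4 -> matches Wilson
  - book 2 (The Red Mountain): author_id=2 -> matches Smith
  - book 3 (Midnight Sun): author_id=4 -> matches Wilson
  - book 4 (Distant Shores): author_id=NULL, no match -> dropped
So 1 of 4 rows is dropped.

SQL:
SELECT a.title, b.name AS author
FROM books a
INNER JOIN authors b ON a.author_id = b.id

Result:
title            | author
-----------------+-------
The Long Road    | Wilson
The Red Mountain | Smith 
Midnight Sun     | Wilson


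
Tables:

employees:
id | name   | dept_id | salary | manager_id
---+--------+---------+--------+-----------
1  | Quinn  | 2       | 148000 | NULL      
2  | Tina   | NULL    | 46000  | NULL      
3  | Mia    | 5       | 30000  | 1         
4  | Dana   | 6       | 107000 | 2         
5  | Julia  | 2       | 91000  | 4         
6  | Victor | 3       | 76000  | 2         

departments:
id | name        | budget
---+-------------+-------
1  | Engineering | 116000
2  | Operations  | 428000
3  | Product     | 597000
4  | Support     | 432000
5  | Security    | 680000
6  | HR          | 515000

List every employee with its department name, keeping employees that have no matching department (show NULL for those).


LEFT JOIN keeps every row from employees (the left table); where dept_id has no match in departments, the department columns become NULL. Walk through each employee:
  - employee 1 (Quinn): dept_id=2 -> matches Operations
  - employee 2 (Tina): dept_id=NULL, no match -> kept with NULL
  - employee 3 (Mia): dept_id=5 -> matches Security
  - employee 4 (Dana): dept_id=6 -> matches HR
  - employee 5 (Julia): dept_id=2 -> matches Operations
  - employee 6 (Victor): dept_id=3 -> matches Product
All 6 rows appear; 1 has NULL department.

SQL:
SELECT a.name, b.name AS department
FROM employees a
LEFT JOIN departments b ON a.dept_id = b.id

Result:
name   | department
-------+-----------
Quinn  | Operations
Tina   | NULL      
Mia    | Security  
Dana   | HR        
Julia  | Operations
Victor | Product   


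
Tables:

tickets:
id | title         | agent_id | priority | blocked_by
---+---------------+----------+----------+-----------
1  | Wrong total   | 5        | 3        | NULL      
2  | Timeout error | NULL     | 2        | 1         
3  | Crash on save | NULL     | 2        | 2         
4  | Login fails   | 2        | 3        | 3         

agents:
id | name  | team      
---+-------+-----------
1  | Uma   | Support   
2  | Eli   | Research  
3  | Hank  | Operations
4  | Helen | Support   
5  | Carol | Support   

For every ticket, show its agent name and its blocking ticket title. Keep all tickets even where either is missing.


Two LEFT JOINs from the same base table tickets: one to agents via agent_id, one to tickets itself via blocked_by. Both are LEFT so every ticket is preserved.
Match against agents:
  - ticket 1 (Wrong total): agent_id=5 -> matches Carol
  - ticket 2 (Timeout error): agent_id=NULL, no match -> kept with NULL
  - ticket 3 (Crash on save): agent_id=NULL, no match -> kept with NULL
  - ticket 4 (Login fails): agent_id=2 -> matches Eli
Match against tickets (self):
  - ticket 1 (Wrong total): blocked_by=NULL -> NULL
  - ticket 2 (Timeout error): blocked_by=1 -> Wrong total
  - ticket 3 (Crash on save): blocked_by=2 -> Timeout error
  - ticket 4 (Login fails): blocked_by=3 -> Crash on save

SQL:
SELECT a.title, b.name AS agent, c.title AS blocked_by
FROM tickets a
LEFT JOIN agents b ON a.agent_id = b.id
LEFT JOIN tickets c ON a.blocked_by = c.id

Result:
title         | agent | blocked_by   
--------------+-------+--------------
Wrong total   | Carol | NULL         
Timeout error | NULL  | Wrong total  
Crash on save | NULL  | Timeout error
Login fails   | Eli   | Crash on save


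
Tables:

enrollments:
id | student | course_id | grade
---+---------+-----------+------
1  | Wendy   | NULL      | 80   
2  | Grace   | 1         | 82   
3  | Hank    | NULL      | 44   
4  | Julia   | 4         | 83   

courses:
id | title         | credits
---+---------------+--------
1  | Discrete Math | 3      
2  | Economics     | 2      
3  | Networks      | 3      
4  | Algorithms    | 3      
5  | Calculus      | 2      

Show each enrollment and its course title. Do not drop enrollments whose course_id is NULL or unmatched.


LEFT JOIN keeps every row from enrollments (the left table); where course_id has no match in courses, the course columns become NULL. Walk through each enrollment:
  - enrollment 1 (Wendy): course_id=NULL, no match -> kept with NULL
  - enrollment 2 (Grace): course_id=1 -> matches Discrete Math
  - enrollment 3 (Hank): course_id=NULL, no match -> kept with NULL
  - enrollment 4 (Julia): course_id=4 -> matches Algorithms
All 4 rows appear; 2 have NULL course.

SQL:
SELECT a.student, b.title AS course
FROM enrollments a
LEFT JOIN courses b ON a.course_id = b.id

Result:
student | course       
--------+--------------
Wendy   | NULL         
Grace   | Discrete Math
Hank    | NULL         
Julia   | Algorithms   


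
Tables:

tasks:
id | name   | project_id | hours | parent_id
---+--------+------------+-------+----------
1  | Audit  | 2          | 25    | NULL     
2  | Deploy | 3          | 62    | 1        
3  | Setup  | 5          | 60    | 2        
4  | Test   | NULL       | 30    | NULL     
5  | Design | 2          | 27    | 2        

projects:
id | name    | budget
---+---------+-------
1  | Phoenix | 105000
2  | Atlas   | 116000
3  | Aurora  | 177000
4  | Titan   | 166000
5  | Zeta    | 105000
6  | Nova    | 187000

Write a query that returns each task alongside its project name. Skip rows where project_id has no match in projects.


INNER JOIN keeps only tasks rows whose project_id matches an id in projects. Walk through each task:
  - task 1 (Audit): project_id=2 -> matches Atlas
  - task 2 (Deploy): project_id=3 -> matches Aurora
  - task 3 (Setup): project_id=5 -> matches Zeta
  - task 4 (Test): project_id=NULL, no match -> dropped
  - task 5 (Design): project_id=2 -> matches Atlas
So 1 of 5 rows is dropped.

SQL:
SELECT a.name, b.name AS project
FROM tasks a
INNER JOIN projects b ON a.project_id = b.id

Result:
name   | project
-------+--------
Audit  | Atlas  
Deploy | Aurora 
Setup  | Zeta   
Design | Atlas  


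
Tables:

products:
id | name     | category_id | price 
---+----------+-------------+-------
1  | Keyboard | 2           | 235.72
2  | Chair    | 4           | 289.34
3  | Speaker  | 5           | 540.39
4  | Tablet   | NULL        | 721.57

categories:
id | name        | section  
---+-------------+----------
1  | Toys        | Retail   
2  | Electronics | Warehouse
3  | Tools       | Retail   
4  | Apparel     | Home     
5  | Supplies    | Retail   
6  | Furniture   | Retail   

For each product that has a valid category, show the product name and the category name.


INNER JOIN keeps only products rows whose category_id matches an id in categories. Walk through each product:
  - product 1 (Keyboard): category_id=2 -> matches Electronics
  - product 2 (Chair): category_id=4 -> matches Apparel
  - product 3 (Speaker): category_id=5 -> matches Supplies
  - product 4 (Tablet): category_id=NULL, no match -> dropped
So 1 of 4 rows is dropped.

SQL:
SELECT a.name, b.name AS category
FROM products a
INNER JOIN categories b ON a.category_id = b.id

Result:
name     | category   
---------+------------
Keyboard | Electronics
Chair    | Apparel    
Speaker  | Supplies   


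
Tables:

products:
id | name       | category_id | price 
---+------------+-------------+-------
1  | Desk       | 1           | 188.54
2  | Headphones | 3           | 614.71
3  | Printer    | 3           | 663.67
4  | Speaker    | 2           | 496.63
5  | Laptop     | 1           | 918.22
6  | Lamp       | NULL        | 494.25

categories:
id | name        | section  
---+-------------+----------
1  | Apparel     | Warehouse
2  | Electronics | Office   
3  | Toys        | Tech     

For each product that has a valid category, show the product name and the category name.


INNER JOIN keeps only products rows whose category_id matches an id in categories. Walk through each product:
  - product 1 (Desk): category_id=1 -> matches Apparel
  - product 2 (Headphones): category_id=3 -> matches Toys
  - product 3 (Printer): category_id=3 -> matches Toys
  - product 4 (Speaker): category_id=2 -> matches Electronics
  - product 5 (Laptop): category_id=1 -> matches Apparel
  - product 6 (Lamp): category_id=NULL, no match -> dropped
So 1 of 6 rows is dropped.

SQL:
SELECT a.name, b.name AS category
FROM products a
INNER JOIN categories b ON a.category_id = b.id

Result:
name       | category   
-----------+------------
Desk       | Apparel    
Headphones | Toys       
Printer    | Toys       
Speaker    | Electronics
Laptop     | Apparel    


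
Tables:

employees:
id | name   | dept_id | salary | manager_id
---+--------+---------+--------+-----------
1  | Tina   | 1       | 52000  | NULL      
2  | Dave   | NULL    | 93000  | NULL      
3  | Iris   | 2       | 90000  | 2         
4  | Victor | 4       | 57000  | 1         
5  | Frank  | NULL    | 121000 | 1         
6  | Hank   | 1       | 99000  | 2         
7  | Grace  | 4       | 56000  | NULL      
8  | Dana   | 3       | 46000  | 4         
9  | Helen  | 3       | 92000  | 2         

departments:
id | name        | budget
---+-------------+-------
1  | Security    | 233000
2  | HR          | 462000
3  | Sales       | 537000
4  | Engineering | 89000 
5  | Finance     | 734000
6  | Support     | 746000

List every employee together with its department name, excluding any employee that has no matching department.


INNER JOIN keeps only employees rows whose dept_id matches an id in departments. Walk through each employee:
  - employee 1 (Tina): dept_id=1 -> matches Security
  - employee 2 (Dave): dept_id=NULL, no match -> dropped
  - employee 3 (Iris): dept_id=2 -> matches HR
  - employee 4 (Victor): dept_id=4 -> matches Engineering
  - employee 5 (Frank): dept_id=NULL, no match -> dropped
  - employee 6 (Hank): dept_id=1 -> matches Security
  - employee 7 (Grace): dept_id=4 -> matches Engineering
  - employee 8 (Dana): dept_id=3 -> matches Sales
  - employee 9 (Helen): dept_id=3 -> matches Sales
So 2 of 9 rows are dropped.

SQL:
SELECT a.name, b.name AS department
FROM employees a
INNER JOIN departments b ON a.dept_id = b.id

Result:
name   | department 
-------+------------
Tina   | Security   
Iris   | HR         
Victor | Engineering
Hank   | Security   
Grace  | Engineering
Dana   | Sales      
Helen  | Sales      


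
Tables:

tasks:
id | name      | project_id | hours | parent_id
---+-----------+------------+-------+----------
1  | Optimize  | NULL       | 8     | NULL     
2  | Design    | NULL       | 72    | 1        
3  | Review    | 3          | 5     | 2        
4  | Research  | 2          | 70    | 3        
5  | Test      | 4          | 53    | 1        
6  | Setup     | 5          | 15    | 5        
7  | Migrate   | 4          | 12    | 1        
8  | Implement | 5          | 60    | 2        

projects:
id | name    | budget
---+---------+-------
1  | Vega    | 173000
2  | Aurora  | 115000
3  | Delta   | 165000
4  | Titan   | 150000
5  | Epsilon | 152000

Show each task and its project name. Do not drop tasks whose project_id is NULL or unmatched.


LEFT JOIN keeps every row from tasks (the left table); where project_id has no match in projects, the project columns become NULL. Walk through each task:
  - task 1 (Optimize): project_id=NULL, no match -> kept with NULL
  - task 2 (Design): project_id=NULL, no match -> kept with NULL
  - task 3 (Review): project_id=3 -> matches Delta
  - task 4 (Research): project_id=2 -> matches Aurora
  - task 5 (Test): project_id=4 -> matches Titan
  - task 6 (Setup): project_id=5 -> matches Epsilon
  - task 7 (Migrate): project_id=4 -> matches Titan
  - task 8 (Implement): project_id=5 -> matches Epsilon
All 8 rows appear; 2 have NULL project.

SQL:
SELECT a.name, b.name AS project
FROM tasks a
LEFT JOIN projects b ON a.project_id = b.id

Result:
name      | project
----------+--------
Optimize  | NULL   
Design    | NULL   
Review    | Delta  
Research  | Aurora 
Test      | Titan  
Setup     | Epsilon
Migrate   | Titan  
Implement | Epsilon


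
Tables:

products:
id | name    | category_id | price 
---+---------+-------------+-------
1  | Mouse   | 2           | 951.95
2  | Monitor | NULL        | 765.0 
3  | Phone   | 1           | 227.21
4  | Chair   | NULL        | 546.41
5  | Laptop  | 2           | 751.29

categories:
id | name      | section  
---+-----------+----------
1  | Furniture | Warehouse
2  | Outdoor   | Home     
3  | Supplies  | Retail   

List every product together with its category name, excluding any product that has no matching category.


INNER JOIN keeps only products rows whose category_id matches an id in categories. Walk through each product:
  - product 1 (Mouse): category_id=2 -> matches Outdoor
  - product 2 (Monitor): category_id=NULL, no match -> dropped
  - product 3 (Phone): category_id=1 -> matches Furniture
  - product 4 (Chair): category_id=NULL, no match -> dropped
  - product 5 (Laptop): category_id=2 -> matches Outdoor
So 2 of 5 rows are dropped.

SQL:
SELECT a.name, b.name AS category
FROM products a
INNER JOIN categories b ON a.category_id = b.id

Result:
name   | category 
-------+----------
Mouse  | Outdoor  
Phone  | Furniture
Laptop | Outdoor  


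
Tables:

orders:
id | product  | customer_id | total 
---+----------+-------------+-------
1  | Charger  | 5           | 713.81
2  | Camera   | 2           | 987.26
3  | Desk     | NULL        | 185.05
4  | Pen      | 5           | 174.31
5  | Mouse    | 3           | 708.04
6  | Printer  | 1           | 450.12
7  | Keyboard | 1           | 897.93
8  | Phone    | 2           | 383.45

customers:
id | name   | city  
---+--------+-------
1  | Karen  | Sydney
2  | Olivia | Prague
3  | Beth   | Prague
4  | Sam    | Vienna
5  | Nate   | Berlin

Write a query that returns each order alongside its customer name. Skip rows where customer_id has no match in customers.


INNER JOIN keeps only orders rows whose customer_id matches an id in customers. Walk through each order:
  - order 1 (Charger): customer_id=5 -> matches Nate
  - order 2 (Camera): customer_id=2 -> matches Olivia
  - order 3 (Desk): customer_id=NULL, no match -> dropped
  - order 4 (Pen): customer_id=5 -> matches Nate
  - order 5 (Mouse): customer_id=3 -> matches Beth
  - order 6 (Printer): customer_id=1 -> matches Karen
  - order 7 (Keyboard): customer_id=1 -> matches Karen
  - order 8 (Phone): customer_id=2 -> matches Olivia
So 1 of 8 rows is dropped.

SQL:
SELECT a.product, b.name AS customer
FROM orders a
INNER JOIN customers b ON a.customer_id = b.id

Result:
product  | customer
---------+---------
Charger  | Nate    
Camera   | Olivia  
Pen      | Nate    
Mouse    | Beth    
Printer  | Karen   
Keyboard | Karen   
Phone    | Olivia  
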